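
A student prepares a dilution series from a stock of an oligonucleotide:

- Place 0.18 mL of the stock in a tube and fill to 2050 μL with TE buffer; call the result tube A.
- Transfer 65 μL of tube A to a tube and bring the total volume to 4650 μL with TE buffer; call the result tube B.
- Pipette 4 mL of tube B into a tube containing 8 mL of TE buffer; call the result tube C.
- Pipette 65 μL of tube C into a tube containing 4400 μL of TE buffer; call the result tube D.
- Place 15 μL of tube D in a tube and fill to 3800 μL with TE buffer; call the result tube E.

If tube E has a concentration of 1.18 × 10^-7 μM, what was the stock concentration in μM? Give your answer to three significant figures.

5.02 μM

Step 1: 0.18 mL brought to 2050 μL → factor 2.05/0.18 = 11.389
Step 2: 65 μL brought to 4650 μL → factor 4650/65 = 71.538
Step 3: 4 mL + 8 mL = 12 mL total → factor 12/4 = 3
Step 4: 65 μL + 4400 μL = 4465 μL total → factor 4465/65 = 68.692
Step 5: 15 μL brought to 3800 μL → factor 3800/15 = 253.33
Overall dilution factor = 11.389 × 71.538 × 3 × 68.692 × 253.33 = 4.2535 × 10^7
Stock = 1.18 × 10^-7 μM × 4.2535 × 10^7 = 5.02 μM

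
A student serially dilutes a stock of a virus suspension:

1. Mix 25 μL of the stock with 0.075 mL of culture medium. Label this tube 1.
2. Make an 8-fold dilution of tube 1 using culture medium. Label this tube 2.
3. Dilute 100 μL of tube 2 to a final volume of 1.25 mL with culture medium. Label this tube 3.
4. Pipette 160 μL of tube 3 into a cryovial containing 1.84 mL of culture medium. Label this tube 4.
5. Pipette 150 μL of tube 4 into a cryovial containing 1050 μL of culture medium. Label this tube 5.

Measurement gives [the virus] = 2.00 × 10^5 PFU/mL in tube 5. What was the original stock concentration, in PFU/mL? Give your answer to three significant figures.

Step 1: 25 μL + 0.075 mL = 100 μL total → factor 100/25 = 4
Step 2: 8-fold → factor 8
Step 3: 100 μL brought to 1.25 mL → factor 1250/100 = 12.5
Step 4: 160 μL + 1.84 mL = 2000 μL total → factor 2000/160 = 12.5
Step 5: 150 μL + 1050 μL = 1200 μL total → factor 1200/150 = 8
Overall dilution factor = 4 × 8 × 12.5 × 12.5 × 8 = 40000
Stock = 2.00 × 10^5 PFU/mL × 40000 = 8.00 × 10^9 PFU/mL

8.00 × 10^9 PFU/mL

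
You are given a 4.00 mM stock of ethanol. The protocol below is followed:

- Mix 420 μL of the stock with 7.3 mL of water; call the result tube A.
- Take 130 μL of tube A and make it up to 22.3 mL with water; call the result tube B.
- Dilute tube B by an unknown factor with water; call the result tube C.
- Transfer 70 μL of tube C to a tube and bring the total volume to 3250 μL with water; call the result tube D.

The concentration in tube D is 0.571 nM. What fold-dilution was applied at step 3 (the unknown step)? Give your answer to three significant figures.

Step 1: 420 μL + 7.3 mL = 7720 μL total → factor 7720/420 = 18.381
Step 2: 130 μL brought to 22.3 mL → factor 22300/130 = 171.54
Step 3: unknown factor x
Step 4: 70 μL brought to 3250 μL → factor 3250/70 = 46.429
Product of known-step factors = 1.4639 × 10^5
Overall factor = 4.00 mM / (0.571 nM) = 7.0053 × 10^6
x = 7.0053 × 10^6 / 1.4639 × 10^5 = 47.9

47.9-fold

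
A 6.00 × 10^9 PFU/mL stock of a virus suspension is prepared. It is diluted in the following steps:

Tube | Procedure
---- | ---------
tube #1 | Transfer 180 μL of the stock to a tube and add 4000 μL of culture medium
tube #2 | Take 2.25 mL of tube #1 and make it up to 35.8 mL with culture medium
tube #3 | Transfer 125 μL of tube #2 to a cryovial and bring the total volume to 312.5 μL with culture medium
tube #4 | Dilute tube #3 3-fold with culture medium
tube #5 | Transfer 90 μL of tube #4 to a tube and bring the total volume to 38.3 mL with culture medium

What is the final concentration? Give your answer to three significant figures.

5.09 × 10^3 PFU/mL

Step 1: 180 μL + 4000 μL = 4180 μL total → factor 4180/180 = 23.222
Step 2: 2.25 mL brought to 35.8 mL → factor 35.8/2.25 = 15.911
Step 3: 125 μL brought to 312.5 μL → factor 312.5/125 = 2.5
Step 4: 3-fold → factor 3
Step 5: 90 μL brought to 38.3 mL → factor 38300/90 = 425.56
Overall dilution factor = 23.222 × 15.911 × 2.5 × 3 × 425.56 = 1.1793 × 10^6
Final = 6.00 × 10^9 PFU/mL / 1.1793 × 10^6 = 5.09 × 10^3 PFU/mL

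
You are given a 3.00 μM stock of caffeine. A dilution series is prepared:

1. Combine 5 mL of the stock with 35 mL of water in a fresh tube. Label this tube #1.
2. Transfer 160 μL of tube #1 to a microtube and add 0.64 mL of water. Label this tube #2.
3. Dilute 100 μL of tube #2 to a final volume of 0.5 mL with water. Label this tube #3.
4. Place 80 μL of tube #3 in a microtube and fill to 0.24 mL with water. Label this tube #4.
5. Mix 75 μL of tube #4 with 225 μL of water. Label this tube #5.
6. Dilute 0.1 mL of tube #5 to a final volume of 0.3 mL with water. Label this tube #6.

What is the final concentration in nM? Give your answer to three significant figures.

0.417 nM

Step 1: 5 mL + 35 mL = 40 mL total → factor 40/5 = 8
Step 2: 160 μL + 0.64 mL = 800 μL total → factor 800/160 = 5
Step 3: 100 μL brought to 0.5 mL → factor 500/100 = 5
Step 4: 80 μL brought to 0.24 mL → factor 240/80 = 3
Step 5: 75 μL + 225 μL = 300 μL total → factor 300/75 = 4
Step 6: 0.1 mL brought to 0.3 mL → factor 0.3/0.1 = 3
Overall dilution factor = 8 × 5 × 5 × 3 × 4 × 3 = 7200
Final = 3.00 μM / 7200 = 0.0004167 μM = 0.417 nM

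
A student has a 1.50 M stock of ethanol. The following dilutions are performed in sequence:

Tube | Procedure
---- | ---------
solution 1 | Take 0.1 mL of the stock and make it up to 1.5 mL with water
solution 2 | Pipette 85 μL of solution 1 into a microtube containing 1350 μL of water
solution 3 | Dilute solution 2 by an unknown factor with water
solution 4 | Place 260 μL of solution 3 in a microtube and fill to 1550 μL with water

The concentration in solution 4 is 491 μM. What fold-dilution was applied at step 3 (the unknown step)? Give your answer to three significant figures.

Step 1: 0.1 mL brought to 1.5 mL → factor 1.5/0.1 = 15
Step 2: 85 μL + 1350 μL = 1435 μL total → factor 1435/85 = 16.882
Step 3: unknown factor x
Step 4: 260 μL brought to 1550 μL → factor 1550/260 = 5.9615
Product of known-step factors = 1509.7
Overall factor = 1.50 M / (491 μM) = 3055
x = 3055 / 1509.7 = 2.02

2.02-fold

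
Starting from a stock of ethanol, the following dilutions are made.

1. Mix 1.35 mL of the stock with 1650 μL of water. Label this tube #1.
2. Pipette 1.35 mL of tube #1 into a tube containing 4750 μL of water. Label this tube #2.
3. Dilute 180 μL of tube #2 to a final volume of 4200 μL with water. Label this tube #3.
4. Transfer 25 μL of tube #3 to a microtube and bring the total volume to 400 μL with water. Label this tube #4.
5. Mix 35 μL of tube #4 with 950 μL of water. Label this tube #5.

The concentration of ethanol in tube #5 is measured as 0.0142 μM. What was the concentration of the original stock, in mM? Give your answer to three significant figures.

Step 1: 1.35 mL + 1650 μL = 3 mL total → factor 3/1.35 = 2.2222
Step 2: 1.35 mL + 4750 μL = 6.1 mL total → factor 6.1/1.35 = 4.5185
Step 3: 180 μL brought to 4200 μL → factor 4200/180 = 23.333
Step 4: 25 μL brought to 400 μL → factor 400/25 = 16
Step 5: 35 μL + 950 μL = 985 μL total → factor 985/35 = 28.143
Overall dilution factor = 2.2222 × 4.5185 × 23.333 × 16 × 28.143 = 1.055 × 10^5
Stock = 0.0142 μM × 1.055 × 10^5 = 1498 μM = 1.50 mM

1.50 mM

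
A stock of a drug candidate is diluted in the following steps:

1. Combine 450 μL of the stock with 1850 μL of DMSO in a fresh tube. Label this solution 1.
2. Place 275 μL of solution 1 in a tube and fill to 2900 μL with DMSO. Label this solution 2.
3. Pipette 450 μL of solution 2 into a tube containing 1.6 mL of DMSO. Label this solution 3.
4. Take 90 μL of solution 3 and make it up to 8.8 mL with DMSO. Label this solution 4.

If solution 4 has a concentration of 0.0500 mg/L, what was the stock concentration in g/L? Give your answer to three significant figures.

1.20 g/L

Step 1: 450 μL + 1850 μL = 2300 μL total → factor 2300/450 = 5.1111
Step 2: 275 μL brought to 2900 μL → factor 2900/275 = 10.545
Step 3: 450 μL + 1.6 mL = 2050 μL total → factor 2050/450 = 4.5556
Step 4: 90 μL brought to 8.8 mL → factor 8800/90 = 97.778
Overall dilution factor = 5.1111 × 10.545 × 4.5556 × 97.778 = 24008
Stock = 0.0500 mg/L × 24008 = 1200 mg/L = 1.20 g/L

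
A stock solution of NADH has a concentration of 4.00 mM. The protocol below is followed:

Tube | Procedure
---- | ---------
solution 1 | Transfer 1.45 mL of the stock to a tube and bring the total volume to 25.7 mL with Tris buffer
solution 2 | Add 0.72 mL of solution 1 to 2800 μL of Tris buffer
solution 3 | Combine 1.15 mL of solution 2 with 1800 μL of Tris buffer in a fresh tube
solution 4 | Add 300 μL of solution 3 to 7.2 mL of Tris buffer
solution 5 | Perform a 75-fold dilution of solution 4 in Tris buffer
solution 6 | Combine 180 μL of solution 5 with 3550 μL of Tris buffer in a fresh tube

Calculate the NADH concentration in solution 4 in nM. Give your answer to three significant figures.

720 nM

Step 1: 1.45 mL brought to 25.7 mL → factor 25.7/1.45 = 17.724
Step 2: 0.72 mL + 2800 μL = 3.52 mL total → factor 3.52/0.72 = 4.8889
Step 3: 1.15 mL + 1800 μL = 2.95 mL total → factor 2.95/1.15 = 2.5652
Step 4: 300 μL + 7.2 mL = 7500 μL total → factor 7500/300 = 25
Dilution factor through solution 4 = 17.724 × 4.8889 × 2.5652 × 25 = 5557
[solution 4] = 4.00 mM / 5557 = 0.0007198 mM = 720 nM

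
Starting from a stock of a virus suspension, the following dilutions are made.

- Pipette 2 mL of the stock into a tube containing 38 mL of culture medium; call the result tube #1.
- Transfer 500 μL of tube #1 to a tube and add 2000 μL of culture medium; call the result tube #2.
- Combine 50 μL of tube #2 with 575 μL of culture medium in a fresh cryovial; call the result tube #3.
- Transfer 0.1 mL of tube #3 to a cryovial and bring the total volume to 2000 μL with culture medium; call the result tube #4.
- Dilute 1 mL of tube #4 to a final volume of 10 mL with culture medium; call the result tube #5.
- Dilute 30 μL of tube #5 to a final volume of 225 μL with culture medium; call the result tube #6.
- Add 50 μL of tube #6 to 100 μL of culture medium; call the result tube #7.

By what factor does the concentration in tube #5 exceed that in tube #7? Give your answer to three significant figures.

Step 1: 2 mL + 38 mL = 40 mL total → factor 40/2 = 20
Step 2: 500 μL + 2000 μL = 2500 μL total → factor 2500/500 = 5
Step 3: 50 μL + 575 μL = 625 μL total → factor 625/50 = 12.5
Step 4: 0.1 mL brought to 2000 μL → factor 2/0.1 = 20
Step 5: 1 mL brought to 10 mL → factor 10/1 = 10
Step 6: 30 μL brought to 225 μL → factor 225/30 = 7.5
Step 7: 50 μL + 100 μL = 150 μL total → factor 150/50 = 3
Dilution factor to tube #5 = 2.5 × 10^5; to tube #7 = 5.625 × 10^6
[tube #5]/[tube #7] = (factor to tube #7)/(factor to tube #5) = 5.625 × 10^6/2.5 × 10^5 = 22.5

22.5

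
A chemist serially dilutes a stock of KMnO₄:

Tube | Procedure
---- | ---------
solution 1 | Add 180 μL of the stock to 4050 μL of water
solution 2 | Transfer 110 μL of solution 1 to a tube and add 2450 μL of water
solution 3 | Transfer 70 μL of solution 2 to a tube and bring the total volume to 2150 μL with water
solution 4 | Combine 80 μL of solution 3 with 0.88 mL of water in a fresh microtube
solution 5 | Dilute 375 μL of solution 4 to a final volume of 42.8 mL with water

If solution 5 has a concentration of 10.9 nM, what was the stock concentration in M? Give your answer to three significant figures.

0.251 M

Step 1: 180 μL + 4050 μL = 4230 μL total → factor 4230/180 = 23.5
Step 2: 110 μL + 2450 μL = 2560 μL total → factor 2560/110 = 23.273
Step 3: 70 μL brought to 2150 μL → factor 2150/70 = 30.714
Step 4: 80 μL + 0.88 mL = 960 μL total → factor 960/80 = 12
Step 5: 375 μL brought to 42.8 mL → factor 42800/375 = 114.13
Overall dilution factor = 23.5 × 23.273 × 30.714 × 12 × 114.13 = 2.3006 × 10^7
Stock = 10.9 nM × 2.3006 × 10^7 = 2.508 × 10^8 nM = 0.251 M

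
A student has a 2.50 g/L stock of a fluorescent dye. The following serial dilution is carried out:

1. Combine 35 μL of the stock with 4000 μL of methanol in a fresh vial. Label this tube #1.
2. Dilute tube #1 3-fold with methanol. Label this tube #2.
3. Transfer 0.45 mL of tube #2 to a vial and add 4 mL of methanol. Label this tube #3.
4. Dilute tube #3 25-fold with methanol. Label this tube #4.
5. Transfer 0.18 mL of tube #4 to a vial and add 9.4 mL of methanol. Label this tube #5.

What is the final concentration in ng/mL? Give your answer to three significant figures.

0.549 ng/mL

Step 1: 35 μL + 4000 μL = 4035 μL total → factor 4035/35 = 115.29
Step 2: 3-fold → factor 3
Step 3: 0.45 mL + 4 mL = 4.45 mL total → factor 4.45/0.45 = 9.8889
Step 4: 25-fold → factor 25
Step 5: 0.18 mL + 9.4 mL = 9.58 mL total → factor 9.58/0.18 = 53.222
Overall dilution factor = 115.29 × 3 × 9.8889 × 25 × 53.222 = 4.5507 × 10^6
Final = 2.50 g/L / 4.5507 × 10^6 = 5.494 × 10^-7 g/L = 0.549 ng/mL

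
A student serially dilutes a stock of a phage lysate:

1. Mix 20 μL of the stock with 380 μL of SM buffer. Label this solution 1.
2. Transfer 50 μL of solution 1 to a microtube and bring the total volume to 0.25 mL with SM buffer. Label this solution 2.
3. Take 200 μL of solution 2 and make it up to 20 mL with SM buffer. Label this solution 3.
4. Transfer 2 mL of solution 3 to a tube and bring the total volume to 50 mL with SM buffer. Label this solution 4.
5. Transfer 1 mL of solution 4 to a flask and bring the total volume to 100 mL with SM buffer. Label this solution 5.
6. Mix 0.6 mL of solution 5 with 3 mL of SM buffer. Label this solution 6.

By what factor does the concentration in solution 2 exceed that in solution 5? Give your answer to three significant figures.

2.50 × 10^5

Step 1: 20 μL + 380 μL = 400 μL total → factor 400/20 = 20
Step 2: 50 μL brought to 0.25 mL → factor 250/50 = 5
Step 3: 200 μL brought to 20 mL → factor 20000/200 = 100
Step 4: 2 mL brought to 50 mL → factor 50/2 = 25
Step 5: 1 mL brought to 100 mL → factor 100/1 = 100
Dilution factor to solution 2 = 100; to solution 5 = 2.5 × 10^7
[solution 2]/[solution 5] = (factor to solution 5)/(factor to solution 2) = 2.5 × 10^7/100 = 2.50 × 10^5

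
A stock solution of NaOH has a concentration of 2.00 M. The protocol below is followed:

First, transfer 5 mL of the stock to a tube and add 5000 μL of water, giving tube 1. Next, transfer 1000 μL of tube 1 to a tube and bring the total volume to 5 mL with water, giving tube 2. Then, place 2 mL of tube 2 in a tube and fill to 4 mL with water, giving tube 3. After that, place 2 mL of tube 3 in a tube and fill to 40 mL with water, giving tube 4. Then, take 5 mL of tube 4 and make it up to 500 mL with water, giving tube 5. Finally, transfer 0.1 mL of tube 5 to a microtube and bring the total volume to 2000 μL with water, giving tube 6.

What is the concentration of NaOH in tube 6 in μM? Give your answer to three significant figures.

Step 1: 5 mL + 5000 μL = 10 mL total → factor 10/5 = 2
Step 2: 1000 μL brought to 5 mL → factor 5000/1000 = 5
Step 3: 2 mL brought to 4 mL → factor 4/2 = 2
Step 4: 2 mL brought to 40 mL → factor 40/2 = 20
Step 5: 5 mL brought to 500 mL → factor 500/5 = 100
Step 6: 0.1 mL brought to 2000 μL → factor 2/0.1 = 20
Dilution factor through tube 6 = 2 × 5 × 2 × 20 × 100 × 20 = 8 × 10^5
[tube 6] = 2.00 M / 8 × 10^5 = 2.500 × 10^-6 M = 2.50 μM

2.50 μM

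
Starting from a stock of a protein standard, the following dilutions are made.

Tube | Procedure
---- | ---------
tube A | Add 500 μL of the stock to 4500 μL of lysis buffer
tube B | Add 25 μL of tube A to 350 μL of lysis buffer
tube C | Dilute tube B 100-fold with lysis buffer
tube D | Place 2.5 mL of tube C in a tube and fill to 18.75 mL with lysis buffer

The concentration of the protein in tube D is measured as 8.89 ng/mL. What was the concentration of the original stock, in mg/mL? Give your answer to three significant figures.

Step 1: 500 μL + 4500 μL = 5000 μL total → factor 5000/500 = 10
Step 2: 25 μL + 350 μL = 375 μL total → factor 375/25 = 15
Step 3: 100-fold → factor 100
Step 4: 2.5 mL brought to 18.75 mL → factor 18.75/2.5 = 7.5
Overall dilution factor = 10 × 15 × 100 × 7.5 = 1.125 × 10^5
Stock = 8.89 ng/mL × 1.125 × 10^5 = 1.000 × 10^6 ng/mL = 1.00 mg/mL

1.00 mg/mL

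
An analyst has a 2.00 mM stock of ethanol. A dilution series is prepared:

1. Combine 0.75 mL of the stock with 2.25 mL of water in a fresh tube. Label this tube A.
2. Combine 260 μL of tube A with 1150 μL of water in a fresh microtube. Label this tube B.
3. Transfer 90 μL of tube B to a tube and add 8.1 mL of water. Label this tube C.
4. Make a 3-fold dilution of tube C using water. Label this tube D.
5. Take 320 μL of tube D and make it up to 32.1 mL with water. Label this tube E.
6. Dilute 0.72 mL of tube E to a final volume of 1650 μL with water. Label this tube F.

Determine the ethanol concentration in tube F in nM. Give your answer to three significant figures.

1.47 nM

Step 1: 0.75 mL + 2.25 mL = 3 mL total → factor 3/0.75 = 4
Step 2: 260 μL + 1150 μL = 1410 μL total → factor 1410/260 = 5.4231
Step 3: 90 μL + 8.1 mL = 8190 μL total → factor 8190/90 = 91
Step 4: 3-fold → factor 3
Step 5: 320 μL brought to 32.1 mL → factor 32100/320 = 100.31
Step 6: 0.72 mL brought to 1650 μL → factor 1.65/0.72 = 2.2917
Overall dilution factor = 4 × 5.4231 × 91 × 3 × 100.31 × 2.2917 = 1.3614 × 10^6
Final = 2.00 mM / 1.3614 × 10^6 = 1.469 × 10^-6 mM = 1.47 nM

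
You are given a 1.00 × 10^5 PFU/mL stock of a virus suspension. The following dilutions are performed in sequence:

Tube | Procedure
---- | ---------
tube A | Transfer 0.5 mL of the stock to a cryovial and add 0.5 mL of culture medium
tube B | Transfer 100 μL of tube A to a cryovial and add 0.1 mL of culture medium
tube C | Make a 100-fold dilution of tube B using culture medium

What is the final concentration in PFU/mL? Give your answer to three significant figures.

250 PFU/mL

Step 1: 0.5 mL + 0.5 mL = 1 mL total → factor 1/0.5 = 2
Step 2: 100 μL + 0.1 mL = 200 μL total → factor 200/100 = 2
Step 3: 100-fold → factor 100
Overall dilution factor = 2 × 2 × 100 = 400
Final = 1.00 × 10^5 PFU/mL / 400 = 250 PFU/mL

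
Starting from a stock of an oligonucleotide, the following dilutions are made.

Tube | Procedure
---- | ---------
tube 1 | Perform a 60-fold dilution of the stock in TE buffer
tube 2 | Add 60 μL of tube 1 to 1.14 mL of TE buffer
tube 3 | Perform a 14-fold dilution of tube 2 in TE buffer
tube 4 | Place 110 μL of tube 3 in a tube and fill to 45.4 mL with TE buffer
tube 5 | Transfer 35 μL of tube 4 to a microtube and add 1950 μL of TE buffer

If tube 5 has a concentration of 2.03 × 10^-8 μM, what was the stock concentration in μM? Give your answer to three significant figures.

7.98 μM

Step 1: 60-fold → factor 60
Step 2: 60 μL + 1.14 mL = 1200 μL total → factor 1200/60 = 20
Step 3: 14-fold → factor 14
Step 4: 110 μL brought to 45.4 mL → factor 45400/110 = 412.73
Step 5: 35 μL + 1950 μL = 1985 μL total → factor 1985/35 = 56.714
Overall dilution factor = 60 × 20 × 14 × 412.73 × 56.714 = 3.9325 × 10^8
Stock = 2.03 × 10^-8 μM × 3.9325 × 10^8 = 7.98 μM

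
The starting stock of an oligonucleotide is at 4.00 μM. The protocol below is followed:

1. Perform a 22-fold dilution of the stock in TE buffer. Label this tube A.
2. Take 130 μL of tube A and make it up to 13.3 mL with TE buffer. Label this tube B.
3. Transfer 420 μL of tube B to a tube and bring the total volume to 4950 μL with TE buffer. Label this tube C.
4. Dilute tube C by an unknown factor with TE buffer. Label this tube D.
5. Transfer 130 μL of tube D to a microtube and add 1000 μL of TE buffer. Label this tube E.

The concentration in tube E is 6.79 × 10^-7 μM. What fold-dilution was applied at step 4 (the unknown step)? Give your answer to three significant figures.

Step 1: 22-fold → factor 22
Step 2: 130 μL brought to 13.3 mL → factor 13300/130 = 102.31
Step 3: 420 μL brought to 4950 μL → factor 4950/420 = 11.786
Step 4: unknown factor x
Step 5: 130 μL + 1000 μL = 1130 μL total → factor 1130/130 = 8.6923
Product of known-step factors = 2.3058 × 10^5
Overall factor = 4.00 μM / (6.79 × 10^-7 μM) = 5.891 × 10^6
x = 5.891 × 10^6 / 2.3058 × 10^5 = 25.5

25.5-fold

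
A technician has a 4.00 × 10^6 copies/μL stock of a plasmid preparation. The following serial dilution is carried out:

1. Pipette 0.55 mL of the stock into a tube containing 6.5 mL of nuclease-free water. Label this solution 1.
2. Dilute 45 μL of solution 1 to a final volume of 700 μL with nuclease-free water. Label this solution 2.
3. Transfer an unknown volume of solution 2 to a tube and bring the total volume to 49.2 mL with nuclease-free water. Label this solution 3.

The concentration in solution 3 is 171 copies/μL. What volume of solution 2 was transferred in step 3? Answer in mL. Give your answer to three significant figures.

0.419 mL

Step 1: 0.55 mL + 6.5 mL = 7.05 mL total → factor 7.05/0.55 = 12.818
Step 2: 45 μL brought to 700 μL → factor 700/45 = 15.556
Step 3: v brought to 49.2 mL → factor = 49.2 mL/v
Product of known-step factors = 199.39
Overall factor = 4.00 × 10^6 copies/μL / (171 copies/μL) = 23392
Step-3 factor = 23392 / 199.39 = 117.31
v = 49.2 mL / 117.31 = 0.419 mL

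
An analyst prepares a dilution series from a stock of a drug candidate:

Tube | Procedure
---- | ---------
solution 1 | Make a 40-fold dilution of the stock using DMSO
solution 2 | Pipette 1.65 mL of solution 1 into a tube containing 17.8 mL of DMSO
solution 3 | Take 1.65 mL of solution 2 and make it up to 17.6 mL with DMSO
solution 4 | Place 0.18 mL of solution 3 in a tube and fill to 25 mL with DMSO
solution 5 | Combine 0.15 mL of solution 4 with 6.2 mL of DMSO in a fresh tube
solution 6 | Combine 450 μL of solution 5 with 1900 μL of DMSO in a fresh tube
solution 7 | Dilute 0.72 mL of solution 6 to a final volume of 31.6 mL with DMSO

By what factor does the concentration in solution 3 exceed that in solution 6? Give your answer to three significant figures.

3.07 × 10^4

Step 1: 40-fold → factor 40
Step 2: 1.65 mL + 17.8 mL = 19.45 mL total → factor 19.45/1.65 = 11.788
Step 3: 1.65 mL brought to 17.6 mL → factor 17.6/1.65 = 10.667
Step 4: 0.18 mL brought to 25 mL → factor 25/0.18 = 138.89
Step 5: 0.15 mL + 6.2 mL = 6.35 mL total → factor 6.35/0.15 = 42.333
Step 6: 450 μL + 1900 μL = 2350 μL total → factor 2350/450 = 5.2222
Dilution factor to solution 3 = 5029.5; to solution 6 = 1.5443 × 10^8
[solution 3]/[solution 6] = (factor to solution 6)/(factor to solution 3) = 1.5443 × 10^8/5029.5 = 3.07 × 10^4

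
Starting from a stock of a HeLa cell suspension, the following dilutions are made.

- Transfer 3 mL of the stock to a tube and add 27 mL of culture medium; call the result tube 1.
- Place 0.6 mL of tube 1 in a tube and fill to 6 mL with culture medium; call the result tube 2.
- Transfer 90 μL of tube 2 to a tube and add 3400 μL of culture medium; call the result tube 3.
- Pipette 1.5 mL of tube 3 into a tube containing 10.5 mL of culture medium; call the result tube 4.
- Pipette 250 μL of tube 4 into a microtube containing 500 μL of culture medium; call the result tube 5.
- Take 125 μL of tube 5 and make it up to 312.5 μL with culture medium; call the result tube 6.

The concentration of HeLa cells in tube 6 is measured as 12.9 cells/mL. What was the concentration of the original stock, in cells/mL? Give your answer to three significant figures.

3.00 × 10^6 cells/mL

Step 1: 3 mL + 27 mL = 30 mL total → factor 30/3 = 10
Step 2: 0.6 mL brought to 6 mL → factor 6/0.6 = 10
Step 3: 90 μL + 3400 μL = 3490 μL total → factor 3490/90 = 38.778
Step 4: 1.5 mL + 10.5 mL = 12 mL total → factor 12/1.5 = 8
Step 5: 250 μL + 500 μL = 750 μL total → factor 750/250 = 3
Step 6: 125 μL brought to 312.5 μL → factor 312.5/125 = 2.5
Overall dilution factor = 10 × 10 × 38.778 × 8 × 3 × 2.5 = 2.3267 × 10^5
Stock = 12.9 cells/mL × 2.3267 × 10^5 = 3.00 × 10^6 cells/mL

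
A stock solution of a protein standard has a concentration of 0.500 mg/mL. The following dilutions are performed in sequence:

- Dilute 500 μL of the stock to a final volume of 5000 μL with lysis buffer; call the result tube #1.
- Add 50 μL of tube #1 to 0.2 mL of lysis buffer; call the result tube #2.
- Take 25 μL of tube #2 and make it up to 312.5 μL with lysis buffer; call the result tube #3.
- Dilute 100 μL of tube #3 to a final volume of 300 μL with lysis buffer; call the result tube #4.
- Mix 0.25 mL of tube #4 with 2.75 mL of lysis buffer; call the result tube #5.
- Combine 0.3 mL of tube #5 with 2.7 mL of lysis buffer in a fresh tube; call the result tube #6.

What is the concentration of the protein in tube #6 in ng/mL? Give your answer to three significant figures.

2.22 ng/mL

Step 1: 500 μL brought to 5000 μL → factor 5000/500 = 10
Step 2: 50 μL + 0.2 mL = 250 μL total → factor 250/50 = 5
Step 3: 25 μL brought to 312.5 μL → factor 312.5/25 = 12.5
Step 4: 100 μL brought to 300 μL → factor 300/100 = 3
Step 5: 0.25 mL + 2.75 mL = 3 mL total → factor 3/0.25 = 12
Step 6: 0.3 mL + 2.7 mL = 3 mL total → factor 3/0.3 = 10
Overall dilution factor = 10 × 5 × 12.5 × 3 × 12 × 10 = 2.25 × 10^5
Final = 0.500 mg/mL / 2.25 × 10^5 = 2.222 × 10^-6 mg/mL = 2.22 ng/mL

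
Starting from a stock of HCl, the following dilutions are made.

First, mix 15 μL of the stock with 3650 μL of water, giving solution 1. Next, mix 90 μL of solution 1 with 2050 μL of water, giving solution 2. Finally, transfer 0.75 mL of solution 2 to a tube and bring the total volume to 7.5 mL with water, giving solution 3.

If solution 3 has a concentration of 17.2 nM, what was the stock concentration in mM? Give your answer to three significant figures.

Step 1: 15 μL + 3650 μL = 3665 μL total → factor 3665/15 = 244.33
Step 2: 90 μL + 2050 μL = 2140 μL total → factor 2140/90 = 23.778
Step 3: 0.75 mL brought to 7.5 mL → factor 7.5/0.75 = 10
Overall dilution factor = 244.33 × 23.778 × 10 = 58097
Stock = 17.2 nM × 58097 = 9.993 × 10^5 nM = 0.999 mM

0.999 mM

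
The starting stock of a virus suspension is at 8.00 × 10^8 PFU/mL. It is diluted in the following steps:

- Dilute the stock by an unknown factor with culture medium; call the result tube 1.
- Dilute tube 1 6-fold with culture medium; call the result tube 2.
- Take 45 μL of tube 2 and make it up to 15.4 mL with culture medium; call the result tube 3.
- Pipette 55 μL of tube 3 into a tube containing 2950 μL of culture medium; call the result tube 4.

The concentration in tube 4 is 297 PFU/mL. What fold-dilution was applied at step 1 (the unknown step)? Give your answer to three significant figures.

Step 1: unknown factor x
Step 2: 6-fold → factor 6
Step 3: 45 μL brought to 15.4 mL → factor 15400/45 = 342.22
Step 4: 55 μL + 2950 μL = 3005 μL total → factor 3005/55 = 54.636
Product of known-step factors = 1.1219 × 10^5
Overall factor = 8.00 × 10^8 PFU/mL / (297 PFU/mL) = 2.6936 × 10^6
x = 2.6936 × 10^6 / 1.1219 × 10^5 = 24.0

24.0-fold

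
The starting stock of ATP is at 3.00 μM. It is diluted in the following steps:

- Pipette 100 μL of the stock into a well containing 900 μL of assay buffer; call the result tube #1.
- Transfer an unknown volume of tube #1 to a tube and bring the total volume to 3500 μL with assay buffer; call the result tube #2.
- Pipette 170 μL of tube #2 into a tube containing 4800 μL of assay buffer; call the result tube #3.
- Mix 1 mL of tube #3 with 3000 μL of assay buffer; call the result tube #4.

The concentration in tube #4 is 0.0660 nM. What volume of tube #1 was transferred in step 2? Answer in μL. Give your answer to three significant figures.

Step 1: 100 μL + 900 μL = 1000 μL total → factor 1000/100 = 10
Step 2: v brought to 3500 μL → factor = 3500 μL/v
Step 3: 170 μL + 4800 μL = 4970 μL total → factor 4970/170 = 29.235
Step 4: 1 mL + 3000 μL = 4 mL total → factor 4/1 = 4
Product of known-step factors = 1169.4
Overall factor = 3.00 μM / (0.0660 nM) = 45455
Step-2 factor = 45455 / 1169.4 = 38.87
v = 3500 μL / 38.87 = 90.0 μL

90.0 μL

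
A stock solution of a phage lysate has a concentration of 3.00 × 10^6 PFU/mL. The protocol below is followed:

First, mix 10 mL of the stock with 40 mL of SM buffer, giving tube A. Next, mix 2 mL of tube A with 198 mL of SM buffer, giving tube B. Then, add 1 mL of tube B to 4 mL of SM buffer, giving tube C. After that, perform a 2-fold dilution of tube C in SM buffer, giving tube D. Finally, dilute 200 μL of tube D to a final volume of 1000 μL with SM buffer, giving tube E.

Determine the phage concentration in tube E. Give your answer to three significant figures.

Step 1: 10 mL + 40 mL = 50 mL total → factor 50/10 = 5
Step 2: 2 mL + 198 mL = 200 mL total → factor 200/2 = 100
Step 3: 1 mL + 4 mL = 5 mL total → factor 5/1 = 5
Step 4: 2-fold → factor 2
Step 5: 200 μL brought to 1000 μL → factor 1000/200 = 5
Overall dilution factor = 5 × 100 × 5 × 2 × 5 = 25000
Final = 3.00 × 10^6 PFU/mL / 25000 = 120 PFU/mL

120 PFU/mL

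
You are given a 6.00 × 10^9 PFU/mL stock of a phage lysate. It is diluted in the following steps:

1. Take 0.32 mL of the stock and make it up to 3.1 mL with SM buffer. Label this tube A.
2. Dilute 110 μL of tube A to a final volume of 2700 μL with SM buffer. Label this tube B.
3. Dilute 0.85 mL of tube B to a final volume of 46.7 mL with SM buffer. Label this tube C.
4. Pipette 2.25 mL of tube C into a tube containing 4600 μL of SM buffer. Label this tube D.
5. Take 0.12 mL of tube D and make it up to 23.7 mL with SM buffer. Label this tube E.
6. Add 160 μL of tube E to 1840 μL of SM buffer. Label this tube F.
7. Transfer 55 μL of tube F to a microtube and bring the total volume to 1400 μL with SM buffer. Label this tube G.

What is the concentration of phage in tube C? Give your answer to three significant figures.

4.59 × 10^5 PFU/mL

Step 1: 0.32 mL brought to 3.1 mL → factor 3.1/0.32 = 9.6875
Step 2: 110 μL brought to 2700 μL → factor 2700/110 = 24.545
Step 3: 0.85 mL brought to 46.7 mL → factor 46.7/0.85 = 54.941
Dilution factor through tube C = 9.6875 × 24.545 × 54.941 = 13064
[tube C] = 6.00 × 10^9 PFU/mL / 13064 = 4.59 × 10^5 PFU/mL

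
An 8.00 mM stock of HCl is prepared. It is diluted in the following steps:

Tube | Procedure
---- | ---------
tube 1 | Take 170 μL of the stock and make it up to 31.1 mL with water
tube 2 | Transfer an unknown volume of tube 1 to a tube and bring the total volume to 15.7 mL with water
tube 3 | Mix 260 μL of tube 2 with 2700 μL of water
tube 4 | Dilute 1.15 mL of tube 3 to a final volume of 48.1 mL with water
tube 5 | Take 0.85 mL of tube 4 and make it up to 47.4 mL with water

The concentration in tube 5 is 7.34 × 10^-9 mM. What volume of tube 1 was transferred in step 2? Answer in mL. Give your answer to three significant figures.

Step 1: 170 μL brought to 31.1 mL → factor 31100/170 = 182.94
Step 2: v brought to 15.7 mL → factor = 15.7 mL/v
Step 3: 260 μL + 2700 μL = 2960 μL total → factor 2960/260 = 11.385
Step 4: 1.15 mL brought to 48.1 mL → factor 48.1/1.15 = 41.826
Step 5: 0.85 mL brought to 47.4 mL → factor 47.4/0.85 = 55.765
Product of known-step factors = 4.8578 × 10^6
Overall factor = 8.00 mM / (7.34 × 10^-9 mM) = 1.0899 × 10^9
Step-2 factor = 1.0899 × 10^9 / 4.8578 × 10^6 = 224.37
v = 15.7 mL / 224.37 = 0.0700 mL

0.0700 mL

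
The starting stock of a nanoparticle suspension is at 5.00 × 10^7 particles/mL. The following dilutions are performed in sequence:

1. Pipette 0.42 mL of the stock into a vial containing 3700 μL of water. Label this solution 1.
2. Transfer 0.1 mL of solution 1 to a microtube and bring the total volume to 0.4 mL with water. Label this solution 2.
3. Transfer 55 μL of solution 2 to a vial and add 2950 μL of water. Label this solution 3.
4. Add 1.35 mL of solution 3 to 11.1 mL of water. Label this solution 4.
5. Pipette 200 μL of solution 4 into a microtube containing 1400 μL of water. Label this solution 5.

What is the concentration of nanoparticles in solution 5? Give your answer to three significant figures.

316 particles/mL

Step 1: 0.42 mL + 3700 μL = 4.12 mL total → factor 4.12/0.42 = 9.8095
Step 2: 0.1 mL brought to 0.4 mL → factor 0.4/0.1 = 4
Step 3: 55 μL + 2950 μL = 3005 μL total → factor 3005/55 = 54.636
Step 4: 1.35 mL + 11.1 mL = 12.45 mL total → factor 12.45/1.35 = 9.2222
Step 5: 200 μL + 1400 μL = 1600 μL total → factor 1600/200 = 8
Overall dilution factor = 9.8095 × 4 × 54.636 × 9.2222 × 8 = 1.5817 × 10^5
Final = 5.00 × 10^7 particles/mL / 1.5817 × 10^5 = 316 particles/mL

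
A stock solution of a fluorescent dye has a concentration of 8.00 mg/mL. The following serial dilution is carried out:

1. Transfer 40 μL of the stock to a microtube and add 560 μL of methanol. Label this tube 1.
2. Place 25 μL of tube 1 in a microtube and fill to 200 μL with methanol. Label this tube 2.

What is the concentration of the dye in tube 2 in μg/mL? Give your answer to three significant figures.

Step 1: 40 μL + 560 μL = 600 μL total → factor 600/40 = 15
Step 2: 25 μL brought to 200 μL → factor 200/25 = 8
Overall dilution factor = 15 × 8 = 120
Final = 8.00 mg/mL / 120 = 0.06667 mg/mL = 66.7 μg/mL

66.7 μg/mL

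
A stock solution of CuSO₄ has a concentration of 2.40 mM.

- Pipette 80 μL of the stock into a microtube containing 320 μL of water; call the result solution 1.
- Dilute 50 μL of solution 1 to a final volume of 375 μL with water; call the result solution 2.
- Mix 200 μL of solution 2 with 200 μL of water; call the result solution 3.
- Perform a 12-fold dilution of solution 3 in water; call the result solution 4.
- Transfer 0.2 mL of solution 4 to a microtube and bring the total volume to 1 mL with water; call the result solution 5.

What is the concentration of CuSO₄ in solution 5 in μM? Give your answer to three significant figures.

Step 1: 80 μL + 320 μL = 400 μL total → factor 400/80 = 5
Step 2: 50 μL brought to 375 μL → factor 375/50 = 7.5
Step 3: 200 μL + 200 μL = 400 μL total → factor 400/200 = 2
Step 4: 12-fold → factor 12
Step 5: 0.2 mL brought to 1 mL → factor 1/0.2 = 5
Overall dilution factor = 5 × 7.5 × 2 × 12 × 5 = 4500
Final = 2.40 mM / 4500 = 0.0005333 mM = 0.533 μM

0.533 μM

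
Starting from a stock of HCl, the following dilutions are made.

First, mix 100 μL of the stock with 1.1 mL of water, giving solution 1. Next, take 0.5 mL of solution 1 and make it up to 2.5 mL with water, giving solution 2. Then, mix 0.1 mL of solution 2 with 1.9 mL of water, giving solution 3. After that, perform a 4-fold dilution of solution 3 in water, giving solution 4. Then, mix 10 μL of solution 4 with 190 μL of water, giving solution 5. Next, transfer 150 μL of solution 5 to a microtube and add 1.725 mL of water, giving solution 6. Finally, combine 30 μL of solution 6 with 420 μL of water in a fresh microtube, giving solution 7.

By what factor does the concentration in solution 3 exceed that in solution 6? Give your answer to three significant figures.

Step 1: 100 μL + 1.1 mL = 1200 μL total → factor 1200/100 = 12
Step 2: 0.5 mL brought to 2.5 mL → factor 2.5/0.5 = 5
Step 3: 0.1 mL + 1.9 mL = 2 mL total → factor 2/0.1 = 20
Step 4: 4-fold → factor 4
Step 5: 10 μL + 190 μL = 200 μL total → factor 200/10 = 20
Step 6: 150 μL + 1.725 mL = 1875 μL total → factor 1875/150 = 12.5
Dilution factor to solution 3 = 1200; to solution 6 = 1.2 × 10^6
[solution 3]/[solution 6] = (factor to solution 6)/(factor to solution 3) = 1.2 × 10^6/1200 = 1.00 × 10^3

1.00 × 10^3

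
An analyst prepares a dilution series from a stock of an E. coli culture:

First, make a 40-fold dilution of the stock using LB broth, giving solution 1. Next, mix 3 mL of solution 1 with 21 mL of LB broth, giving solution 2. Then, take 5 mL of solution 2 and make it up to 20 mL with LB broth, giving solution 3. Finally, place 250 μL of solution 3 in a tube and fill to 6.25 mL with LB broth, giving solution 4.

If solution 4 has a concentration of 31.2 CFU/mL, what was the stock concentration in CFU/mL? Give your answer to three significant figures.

9.98 × 10^5 CFU/mL

Step 1: 40-fold → factor 40
Step 2: 3 mL + 21 mL = 24 mL total → factor 24/3 = 8
Step 3: 5 mL brought to 20 mL → factor 20/5 = 4
Step 4: 250 μL brought to 6.25 mL → factor 6250/250 = 25
Overall dilution factor = 40 × 8 × 4 × 25 = 32000
Stock = 31.2 CFU/mL × 32000 = 9.98 × 10^5 CFU/mL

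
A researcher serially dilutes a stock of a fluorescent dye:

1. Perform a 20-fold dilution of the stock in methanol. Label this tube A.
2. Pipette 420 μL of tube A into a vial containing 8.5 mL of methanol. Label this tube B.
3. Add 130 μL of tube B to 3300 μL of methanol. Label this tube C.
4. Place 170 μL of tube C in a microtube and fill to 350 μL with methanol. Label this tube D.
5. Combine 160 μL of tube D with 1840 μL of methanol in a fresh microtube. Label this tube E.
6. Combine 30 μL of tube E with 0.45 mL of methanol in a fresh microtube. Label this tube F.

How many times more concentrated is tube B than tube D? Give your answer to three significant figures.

Step 1: 20-fold → factor 20
Step 2: 420 μL + 8.5 mL = 8920 μL total → factor 8920/420 = 21.238
Step 3: 130 μL + 3300 μL = 3430 μL total → factor 3430/130 = 26.385
Step 4: 170 μL brought to 350 μL → factor 350/170 = 2.0588
Dilution factor to tube B = 424.76; to tube D = 23074
[tube B]/[tube D] = (factor to tube D)/(factor to tube B) = 23074/424.76 = 54.3

54.3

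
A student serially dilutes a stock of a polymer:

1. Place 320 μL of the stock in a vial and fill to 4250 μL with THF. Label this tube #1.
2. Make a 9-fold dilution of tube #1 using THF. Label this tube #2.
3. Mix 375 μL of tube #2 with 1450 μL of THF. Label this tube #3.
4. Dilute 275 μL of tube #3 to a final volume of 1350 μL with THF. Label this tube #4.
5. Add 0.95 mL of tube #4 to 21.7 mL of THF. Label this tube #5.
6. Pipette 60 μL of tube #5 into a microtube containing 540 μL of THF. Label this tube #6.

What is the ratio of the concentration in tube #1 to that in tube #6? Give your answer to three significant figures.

Step 1: 320 μL brought to 4250 μL → factor 4250/320 = 13.281
Step 2: 9-fold → factor 9
Step 3: 375 μL + 1450 μL = 1825 μL total → factor 1825/375 = 4.8667
Step 4: 275 μL brought to 1350 μL → factor 1350/275 = 4.9091
Step 5: 0.95 mL + 21.7 mL = 22.65 mL total → factor 22.65/0.95 = 23.842
Step 6: 60 μL + 540 μL = 600 μL total → factor 600/60 = 10
Dilution factor to tube #1 = 13.281; to tube #6 = 6.8086 × 10^5
[tube #1]/[tube #6] = (factor to tube #6)/(factor to tube #1) = 6.8086 × 10^5/13.281 = 5.13 × 10^4

5.13 × 10^4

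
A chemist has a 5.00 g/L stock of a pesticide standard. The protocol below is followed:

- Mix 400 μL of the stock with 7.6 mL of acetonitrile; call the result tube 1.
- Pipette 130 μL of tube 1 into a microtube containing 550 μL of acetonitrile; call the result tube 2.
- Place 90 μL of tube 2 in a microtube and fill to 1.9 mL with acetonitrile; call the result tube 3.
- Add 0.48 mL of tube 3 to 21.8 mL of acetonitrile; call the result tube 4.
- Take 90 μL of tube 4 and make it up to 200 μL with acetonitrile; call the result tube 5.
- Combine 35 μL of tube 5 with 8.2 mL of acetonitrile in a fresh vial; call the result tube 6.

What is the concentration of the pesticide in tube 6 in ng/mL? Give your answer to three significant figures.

Step 1: 400 μL + 7.6 mL = 8000 μL total → factor 8000/400 = 20
Step 2: 130 μL + 550 μL = 680 μL total → factor 680/130 = 5.2308
Step 3: 90 μL brought to 1.9 mL → factor 1900/90 = 21.111
Step 4: 0.48 mL + 21.8 mL = 22.28 mL total → factor 22.28/0.48 = 46.417
Step 5: 90 μL brought to 200 μL → factor 200/90 = 2.2222
Step 6: 35 μL + 8.2 mL = 8235 μL total → factor 8235/35 = 235.29
Overall dilution factor = 20 × 5.2308 × 21.111 × 46.417 × 2.2222 × 235.29 = 5.36 × 10^7
Final = 5.00 g/L / 5.36 × 10^7 = 9.328 × 10^-8 g/L = 0.0933 ng/mL

0.0933 ng/mL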